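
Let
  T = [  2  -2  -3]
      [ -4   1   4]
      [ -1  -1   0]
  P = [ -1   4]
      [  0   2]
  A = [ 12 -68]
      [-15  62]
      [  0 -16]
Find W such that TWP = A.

Left-multiply by T⁻¹ and right-multiply by P⁻¹: W = T⁻¹AP⁻¹.
det T = 1; the adjugate gives T⁻¹ = [[4, 3, -5], [-4, -3, 4], [5, 4, -6]].
P has determinant -2; P⁻¹ = [[-1, 2], [0, 1/2]].
T⁻¹A = [[3, -6], [-3, 22], [0, 4]].
W = (T⁻¹A)P⁻¹ = [[-3, 3], [3, 5], [0, 2]].

W = [[-3, 3], [3, 5], [0, 2]]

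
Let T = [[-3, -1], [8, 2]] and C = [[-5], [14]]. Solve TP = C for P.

P = [[2], [-1]]

T is on the left of P, so left-multiply by T⁻¹: P = T⁻¹C.
T has determinant 2; T⁻¹ = [[1, 1/2], [-4, -3/2]].
P = T⁻¹C = [[1, 1/2], [-4, -3/2]] · [[-5], [14]] = [[2], [-1]].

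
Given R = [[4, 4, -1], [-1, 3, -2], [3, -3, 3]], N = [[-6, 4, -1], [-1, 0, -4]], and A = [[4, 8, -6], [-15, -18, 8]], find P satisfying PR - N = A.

P = [[0, 5, 1], [-3, -5, -3]]

PR = A + N = [[-2, 12, -7], [-16, -18, 4]].
Right-multiplying both sides by R⁻¹ gives P = (A + N)R⁻¹.
R has determinant 6; R⁻¹ = [[1/2, -3/2, -5/6], [-1/2, 5/2, 3/2], [-1, 4, 8/3]].
P = (A + N)R⁻¹ = [[0, 5, 1], [-3, -5, -3]].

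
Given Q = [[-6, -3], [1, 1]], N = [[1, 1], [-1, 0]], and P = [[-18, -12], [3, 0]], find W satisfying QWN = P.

W = Q⁻¹PN⁻¹ (apply Q⁻¹ on the left and N⁻¹ on the right).
Q has determinant -3; Q⁻¹ = [[-1/3, -1], [1/3, 2]].
N has determinant 1; N⁻¹ = [[0, -1], [1, 1]].
Q⁻¹P = [[3, 4], [0, -4]].
W = (Q⁻¹P)N⁻¹ = [[4, 1], [-4, -4]].

W = [[4, 1], [-4, -4]]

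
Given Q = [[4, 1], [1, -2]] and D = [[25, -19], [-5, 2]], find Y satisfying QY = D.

Q is on the left of Y, so left-multiply by Q⁻¹: Y = Q⁻¹D.
det Q = -9; the adjugate gives Q⁻¹ = [[2/9, 1/9], [1/9, -4/9]].
Y = Q⁻¹D = [[2/9, 1/9], [1/9, -4/9]] · [[25, -19], [-5, 2]] = [[5, -4], [5, -3]].

Y = [[5, -4], [5, -3]]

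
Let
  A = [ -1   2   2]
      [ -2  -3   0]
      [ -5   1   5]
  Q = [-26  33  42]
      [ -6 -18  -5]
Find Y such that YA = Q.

A is on the right of Y, so right-multiply by A⁻¹: Y = QA⁻¹.
A has determinant 1; A⁻¹ = [[-15, -8, 6], [10, 5, -4], [-17, -9, 7]].
Y = QA⁻¹ = [[-26, 33, 42], [-6, -18, -5]] · [[-15, -8, 6], [10, 5, -4], [-17, -9, 7]] = [[6, -5, 6], [-5, 3, 1]].

Y = [[6, -5, 6], [-5, 3, 1]]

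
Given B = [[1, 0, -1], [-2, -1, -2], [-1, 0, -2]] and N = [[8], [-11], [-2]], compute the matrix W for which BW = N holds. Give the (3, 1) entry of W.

-2

Since B multiplies W on the left, W = B⁻¹N.
det B = 3, so B⁻¹ = [[2/3, 0, -1/3], [-2/3, -1, 4/3], [-1/3, 0, -1/3]].
W = B⁻¹N = [[2/3, 0, -1/3], [-2/3, -1, 4/3], [-1/3, 0, -1/3]] · [[8], [-11], [-2]] = [[6], [3], [-2]].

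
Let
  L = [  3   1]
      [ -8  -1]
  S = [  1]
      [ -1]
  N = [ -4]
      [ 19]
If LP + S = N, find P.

P = [[-3], [4]]

LP = N − S = [[-5], [20]].
L is on the left of P, so left-multiply by L⁻¹: P = L⁻¹(N − S).
det L = 5, so L⁻¹ = [[-1/5, -1/5], [8/5, 3/5]].
P = L⁻¹(N − S) = [[-3], [4]].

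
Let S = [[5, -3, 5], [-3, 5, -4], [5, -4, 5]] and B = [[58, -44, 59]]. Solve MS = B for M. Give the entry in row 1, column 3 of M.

6

Since S sits to the right of M, M = BS⁻¹.
det S = -5, so S⁻¹ = [[-9/5, 1, 13/5], [1, 0, -1], [13/5, -1, -16/5]].
M = BS⁻¹ = [[58, -44, 59]] · [[-9/5, 1, 13/5], [1, 0, -1], [13/5, -1, -16/5]] = [[5, -1, 6]].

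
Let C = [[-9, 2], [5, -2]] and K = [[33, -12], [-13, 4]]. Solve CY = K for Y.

Left-multiplying both sides by C⁻¹ gives Y = C⁻¹K.
C has determinant 8; C⁻¹ = [[-1/4, -1/4], [-5/8, -9/8]].
Y = C⁻¹K = [[-1/4, -1/4], [-5/8, -9/8]] · [[33, -12], [-13, 4]] = [[-5, 2], [-6, 3]].

Y = [[-5, 2], [-6, 3]]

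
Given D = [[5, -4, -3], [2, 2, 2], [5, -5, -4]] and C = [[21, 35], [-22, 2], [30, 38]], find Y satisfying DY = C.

D is on the left of Y, so left-multiply by D⁻¹: Y = D⁻¹C.
D has determinant -2; D⁻¹ = [[-1, 1/2, 1], [-9, 5/2, 8], [10, -5/2, -9]].
Y = D⁻¹C = [[-1, 1/2, 1], [-9, 5/2, 8], [10, -5/2, -9]] · [[21, 35], [-22, 2], [30, 38]] = [[-2, 4], [-4, -6], [-5, 3]].

Y = [[-2, 4], [-4, -6], [-5, 3]]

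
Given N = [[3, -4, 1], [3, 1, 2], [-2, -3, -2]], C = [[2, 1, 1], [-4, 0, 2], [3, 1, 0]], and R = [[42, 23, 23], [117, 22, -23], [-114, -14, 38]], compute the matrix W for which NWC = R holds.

W = [[5, -3, 3], [-2, -3, 2], [-4, -1, 3]]

Isolating W: multiply by N⁻¹ from the left and C⁻¹ from the right, so W = N⁻¹RC⁻¹.
N has determinant -3; N⁻¹ = [[-4/3, 11/3, 3], [-2/3, 4/3, 1], [7/3, -17/3, -5]].
det C = -2, so C⁻¹ = [[1, -1/2, -1], [-3, 3/2, 4], [2, -1/2, -2]].
N⁻¹R = [[31, 8, -1], [14, 0, -8], [5, -1, -6]].
W = (N⁻¹R)C⁻¹ = [[5, -3, 3], [-2, -3, 2], [-4, -1, 3]].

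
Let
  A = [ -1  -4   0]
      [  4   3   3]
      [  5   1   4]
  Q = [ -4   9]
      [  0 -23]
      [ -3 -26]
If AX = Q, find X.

X = [[0, -5], [1, -1], [-1, 0]]

Since A multiplies X on the left, X = A⁻¹Q.
det A = -5; the adjugate gives A⁻¹ = [[-9/5, -16/5, 12/5], [1/5, 4/5, -3/5], [11/5, 19/5, -13/5]].
X = A⁻¹Q = [[-9/5, -16/5, 12/5], [1/5, 4/5, -3/5], [11/5, 19/5, -13/5]] · [[-4, 9], [0, -23], [-3, -26]] = [[0, -5], [1, -1], [-1, 0]].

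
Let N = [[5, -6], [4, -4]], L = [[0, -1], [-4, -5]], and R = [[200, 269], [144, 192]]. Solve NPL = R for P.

Isolating P: multiply by N⁻¹ from the left and L⁻¹ from the right, so P = N⁻¹RL⁻¹.
det N = 4, so N⁻¹ = [[-1, 3/2], [-1, 5/4]].
det L = -4; the adjugate gives L⁻¹ = [[5/4, -1/4], [-1, 0]].
N⁻¹R = [[16, 19], [-20, -29]].
P = (N⁻¹R)L⁻¹ = [[1, -4], [4, 5]].

P = [[1, -4], [4, 5]]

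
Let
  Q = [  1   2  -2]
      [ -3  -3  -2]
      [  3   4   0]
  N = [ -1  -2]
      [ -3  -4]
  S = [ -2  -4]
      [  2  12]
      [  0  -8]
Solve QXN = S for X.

Isolating X: multiply by Q⁻¹ from the left and N⁻¹ from the right, so X = Q⁻¹SN⁻¹.
det Q = 2, so Q⁻¹ = [[4, -4, -5], [-3, 3, 4], [-3/2, 1, 3/2]].
det N = -2, so N⁻¹ = [[2, -1], [-3/2, 1/2]].
Q⁻¹S = [[-16, -24], [12, 16], [5, 6]].
X = (Q⁻¹S)N⁻¹ = [[4, 4], [0, -4], [1, -2]].

X = [[4, 4], [0, -4], [1, -2]]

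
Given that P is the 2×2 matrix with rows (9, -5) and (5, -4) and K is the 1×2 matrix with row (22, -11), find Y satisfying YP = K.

P is on the right of Y, so right-multiply by P⁻¹: Y = KP⁻¹.
P has determinant -11; P⁻¹ = [[4/11, -5/11], [5/11, -9/11]].
Y = KP⁻¹ = [[22, -11]] · [[4/11, -5/11], [5/11, -9/11]] = [[3, -1]].

Y = [[3, -1]]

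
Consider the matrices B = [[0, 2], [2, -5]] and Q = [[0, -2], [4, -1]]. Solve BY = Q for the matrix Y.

Y = [[2, -3], [0, -1]]

B is on the left of Y, so left-multiply by B⁻¹: Y = B⁻¹Q.
B has determinant -4; B⁻¹ = [[5/4, 1/2], [1/2, 0]].
Y = B⁻¹Q = [[5/4, 1/2], [1/2, 0]] · [[0, -2], [4, -1]] = [[2, -3], [0, -1]].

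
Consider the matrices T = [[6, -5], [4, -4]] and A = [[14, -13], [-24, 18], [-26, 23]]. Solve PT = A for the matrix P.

P = [[1, 2], [-6, 3], [-3, -2]]

T is on the right of P, so right-multiply by T⁻¹: P = AT⁻¹.
det T = -4, so T⁻¹ = [[1, -5/4], [1, -3/2]].
P = AT⁻¹ = [[14, -13], [-24, 18], [-26, 23]] · [[1, -5/4], [1, -3/2]] = [[1, 2], [-6, 3], [-3, -2]].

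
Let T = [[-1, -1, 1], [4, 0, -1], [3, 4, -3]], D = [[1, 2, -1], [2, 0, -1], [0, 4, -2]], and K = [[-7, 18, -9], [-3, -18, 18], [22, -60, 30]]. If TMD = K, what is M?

Isolating M: multiply by T⁻¹ from the left and D⁻¹ from the right, so M = T⁻¹KD⁻¹.
det T = 3; the adjugate gives T⁻¹ = [[4/3, 1/3, 1/3], [3, 0, 1], [16/3, 1/3, 4/3]].
det D = 4, so D⁻¹ = [[1, 0, -1/2], [1, -1/2, -1/4], [2, -1, -1]].
T⁻¹K = [[-3, -2, 4], [1, -6, 3], [-9, 10, -2]].
M = (T⁻¹K)D⁻¹ = [[3, -3, -2], [1, 0, -2], [-3, -3, 4]].

M = [[3, -3, -2], [1, 0, -2], [-3, -3, 4]]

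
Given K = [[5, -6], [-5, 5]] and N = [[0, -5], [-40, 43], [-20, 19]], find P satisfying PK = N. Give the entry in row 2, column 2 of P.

K is on the right of P, so right-multiply by K⁻¹: P = NK⁻¹.
det K = -5; the adjugate gives K⁻¹ = [[-1, -6/5], [-1, -1]].
P = NK⁻¹ = [[0, -5], [-40, 43], [-20, 19]] · [[-1, -6/5], [-1, -1]] = [[5, 5], [-3, 5], [1, 5]].

5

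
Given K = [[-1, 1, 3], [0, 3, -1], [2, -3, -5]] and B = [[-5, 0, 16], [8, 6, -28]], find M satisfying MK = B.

M = [[3, -2, -1], [-6, 5, 1]]

K is on the right of M, so right-multiply by K⁻¹: M = BK⁻¹.
K has determinant -2; K⁻¹ = [[9, 2, 5], [1, 1/2, 1/2], [3, 1/2, 3/2]].
M = BK⁻¹ = [[-5, 0, 16], [8, 6, -28]] · [[9, 2, 5], [1, 1/2, 1/2], [3, 1/2, 3/2]] = [[3, -2, -1], [-6, 5, 1]].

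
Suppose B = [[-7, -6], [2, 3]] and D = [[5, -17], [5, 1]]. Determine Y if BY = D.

Since B multiplies Y on the left, Y = B⁻¹D.
det B = -9; the adjugate gives B⁻¹ = [[-1/3, -2/3], [2/9, 7/9]].
Y = B⁻¹D = [[-1/3, -2/3], [2/9, 7/9]] · [[5, -17], [5, 1]] = [[-5, 5], [5, -3]].

Y = [[-5, 5], [5, -3]]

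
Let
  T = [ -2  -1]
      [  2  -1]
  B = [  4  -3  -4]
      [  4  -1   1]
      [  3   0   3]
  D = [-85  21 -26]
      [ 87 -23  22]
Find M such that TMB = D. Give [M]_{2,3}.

Left-multiply by T⁻¹ and right-multiply by B⁻¹: M = T⁻¹DB⁻¹.
T has determinant 4; T⁻¹ = [[-1/4, 1/4], [-1/2, -1/2]].
B has determinant 3; B⁻¹ = [[-1, 3, -7/3], [-3, 8, -20/3], [1, -3, 8/3]].
T⁻¹D = [[43, -11, 12], [-1, 1, 2]].
M = (T⁻¹D)B⁻¹ = [[2, 5, 5], [0, -1, 1]].

1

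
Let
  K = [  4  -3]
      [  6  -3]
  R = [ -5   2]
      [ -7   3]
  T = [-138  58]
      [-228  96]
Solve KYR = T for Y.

Y = [[2, 5], [0, 2]]

Isolating Y: multiply by K⁻¹ from the left and R⁻¹ from the right, so Y = K⁻¹TR⁻¹.
K has determinant 6; K⁻¹ = [[-1/2, 1/2], [-1, 2/3]].
det R = -1; the adjugate gives R⁻¹ = [[-3, 2], [-7, 5]].
K⁻¹T = [[-45, 19], [-14, 6]].
Y = (K⁻¹T)R⁻¹ = [[2, 5], [0, 2]].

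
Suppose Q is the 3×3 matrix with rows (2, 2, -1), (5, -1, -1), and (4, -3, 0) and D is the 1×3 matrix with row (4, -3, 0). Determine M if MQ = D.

Q is on the right of M, so right-multiply by Q⁻¹: M = DQ⁻¹.
Q has determinant -3; Q⁻¹ = [[1, -1, 1], [4/3, -4/3, 1], [11/3, -14/3, 4]].
M = DQ⁻¹ = [[4, -3, 0]] · [[1, -1, 1], [4/3, -4/3, 1], [11/3, -14/3, 4]] = [[0, 0, 1]].

M = [[0, 0, 1]]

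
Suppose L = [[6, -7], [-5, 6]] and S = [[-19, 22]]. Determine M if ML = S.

Since L sits to the right of M, M = SL⁻¹.
det L = 1; the adjugate gives L⁻¹ = [[6, 7], [5, 6]].
M = SL⁻¹ = [[-19, 22]] · [[6, 7], [5, 6]] = [[-4, -1]].

M = [[-4, -1]]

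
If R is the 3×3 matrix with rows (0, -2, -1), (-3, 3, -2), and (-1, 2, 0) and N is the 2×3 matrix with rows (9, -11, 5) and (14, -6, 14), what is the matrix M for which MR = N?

M = [[1, -3, 0], [-2, -6, 4]]

Right-multiplying both sides by R⁻¹ gives M = NR⁻¹.
det R = -1, so R⁻¹ = [[-4, 2, -7], [-2, 1, -3], [3, -2, 6]].
M = NR⁻¹ = [[9, -11, 5], [14, -6, 14]] · [[-4, 2, -7], [-2, 1, -3], [3, -2, 6]] = [[1, -3, 0], [-2, -6, 4]].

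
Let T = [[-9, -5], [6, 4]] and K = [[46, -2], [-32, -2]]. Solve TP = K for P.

T is on the left of P, so left-multiply by T⁻¹: P = T⁻¹K.
det T = -6, so T⁻¹ = [[-2/3, -5/6], [1, 3/2]].
P = T⁻¹K = [[-2/3, -5/6], [1, 3/2]] · [[46, -2], [-32, -2]] = [[-4, 3], [-2, -5]].

P = [[-4, 3], [-2, -5]]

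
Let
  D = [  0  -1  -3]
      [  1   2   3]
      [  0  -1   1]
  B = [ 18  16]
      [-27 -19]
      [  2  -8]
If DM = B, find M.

Since D multiplies M on the left, M = D⁻¹B.
det D = 4, so D⁻¹ = [[5/4, 1, 3/4], [-1/4, 0, -3/4], [-1/4, 0, 1/4]].
M = D⁻¹B = [[5/4, 1, 3/4], [-1/4, 0, -3/4], [-1/4, 0, 1/4]] · [[18, 16], [-27, -19], [2, -8]] = [[-3, -5], [-6, 2], [-4, -6]].

M = [[-3, -5], [-6, 2], [-4, -6]]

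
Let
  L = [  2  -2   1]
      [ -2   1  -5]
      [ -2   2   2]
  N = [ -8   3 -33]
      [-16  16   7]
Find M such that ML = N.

Since L sits to the right of M, M = NL⁻¹.
det L = -6, so L⁻¹ = [[-2, -1, -3/2], [-7/3, -1, -4/3], [1/3, 0, 1/3]].
M = NL⁻¹ = [[-8, 3, -33], [-16, 16, 7]] · [[-2, -1, -3/2], [-7/3, -1, -4/3], [1/3, 0, 1/3]] = [[-2, 5, -3], [-3, 0, 5]].

M = [[-2, 5, -3], [-3, 0, 5]]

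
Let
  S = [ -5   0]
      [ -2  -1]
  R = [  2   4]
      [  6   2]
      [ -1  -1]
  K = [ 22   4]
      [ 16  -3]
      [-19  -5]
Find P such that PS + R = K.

PS = K − R = [[20, 0], [10, -5], [-18, -4]].
Right-multiplying both sides by S⁻¹ gives P = (K − R)S⁻¹.
S has determinant 5; S⁻¹ = [[-1/5, 0], [2/5, -1]].
P = (K − R)S⁻¹ = [[-4, 0], [-4, 5], [2, 4]].

P = [[-4, 0], [-4, 5], [2, 4]]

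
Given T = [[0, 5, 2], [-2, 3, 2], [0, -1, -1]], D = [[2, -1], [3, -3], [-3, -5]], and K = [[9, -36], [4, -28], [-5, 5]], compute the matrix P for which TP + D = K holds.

TP = K − D = [[7, -35], [1, -25], [-2, 10]].
T is on the left of P, so left-multiply by T⁻¹: P = T⁻¹(K − D).
det T = -6; the adjugate gives T⁻¹ = [[1/6, -1/2, -2/3], [1/3, 0, 2/3], [-1/3, 0, -5/3]].
P = T⁻¹(K − D) = [[2, 0], [1, -5], [1, -5]].

P = [[2, 0], [1, -5], [1, -5]]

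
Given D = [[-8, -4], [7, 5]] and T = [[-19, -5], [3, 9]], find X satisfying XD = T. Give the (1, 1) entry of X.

D is on the right of X, so right-multiply by D⁻¹: X = TD⁻¹.
det D = -12, so D⁻¹ = [[-5/12, -1/3], [7/12, 2/3]].
X = TD⁻¹ = [[-19, -5], [3, 9]] · [[-5/12, -1/3], [7/12, 2/3]] = [[5, 3], [4, 5]].

5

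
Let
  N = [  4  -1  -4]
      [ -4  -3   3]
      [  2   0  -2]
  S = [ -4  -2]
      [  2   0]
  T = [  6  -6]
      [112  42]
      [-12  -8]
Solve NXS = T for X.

Isolating X: multiply by N⁻¹ from the left and S⁻¹ from the right, so X = N⁻¹TS⁻¹.
det N = 2; the adjugate gives N⁻¹ = [[3, -1, -15/2], [-1, 0, 2], [3, -1, -8]].
S has determinant 4; S⁻¹ = [[0, 1/2], [-1/2, -1]].
N⁻¹T = [[-4, 0], [-30, -10], [2, 4]].
X = (N⁻¹T)S⁻¹ = [[0, -2], [5, -5], [-2, -3]].

X = [[0, -2], [5, -5], [-2, -3]]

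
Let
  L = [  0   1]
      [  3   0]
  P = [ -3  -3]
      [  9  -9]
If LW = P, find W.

Left-multiplying both sides by L⁻¹ gives W = L⁻¹P.
L has determinant -3; L⁻¹ = [[0, 1/3], [1, 0]].
W = L⁻¹P = [[0, 1/3], [1, 0]] · [[-3, -3], [9, -9]] = [[3, -3], [-3, -3]].

W = [[3, -3], [-3, -3]]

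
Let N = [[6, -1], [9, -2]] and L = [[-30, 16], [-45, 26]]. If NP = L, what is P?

P = [[-5, 2], [0, -4]]

Since N multiplies P on the left, P = N⁻¹L.
N has determinant -3; N⁻¹ = [[2/3, -1/3], [3, -2]].
P = N⁻¹L = [[2/3, -1/3], [3, -2]] · [[-30, 16], [-45, 26]] = [[-5, 2], [0, -4]].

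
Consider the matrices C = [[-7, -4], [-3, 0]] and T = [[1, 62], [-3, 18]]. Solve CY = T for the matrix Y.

Y = [[1, -6], [-2, -5]]

Since C multiplies Y on the left, Y = C⁻¹T.
C has determinant -12; C⁻¹ = [[0, -1/3], [-1/4, 7/12]].
Y = C⁻¹T = [[0, -1/3], [-1/4, 7/12]] · [[1, 62], [-3, 18]] = [[1, -6], [-2, -5]].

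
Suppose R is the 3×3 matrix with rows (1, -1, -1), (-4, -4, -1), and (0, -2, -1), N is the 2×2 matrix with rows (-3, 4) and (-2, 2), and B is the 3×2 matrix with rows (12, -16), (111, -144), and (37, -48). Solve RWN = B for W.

W = [[4, 0], [3, 2], [5, -2]]

Left-multiply by R⁻¹ and right-multiply by N⁻¹: W = R⁻¹BN⁻¹.
det R = -2, so R⁻¹ = [[-1, -1/2, 3/2], [2, 1/2, -5/2], [-4, -1, 4]].
det N = 2; the adjugate gives N⁻¹ = [[1, -2], [1, -3/2]].
R⁻¹B = [[-12, 16], [-13, 16], [-11, 16]].
W = (R⁻¹B)N⁻¹ = [[4, 0], [3, 2], [5, -2]].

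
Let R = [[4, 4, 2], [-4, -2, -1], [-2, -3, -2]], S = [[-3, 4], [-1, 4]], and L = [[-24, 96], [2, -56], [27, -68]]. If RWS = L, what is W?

W = [[-3, 4], [1, 4], [4, -4]]

Left-multiply by R⁻¹ and right-multiply by S⁻¹: W = R⁻¹LS⁻¹.
det R = -4; the adjugate gives R⁻¹ = [[-1/4, -1/2, 0], [3/2, 1, 1], [-2, -1, -2]].
S has determinant -8; S⁻¹ = [[-1/2, 1/2], [-1/8, 3/8]].
R⁻¹L = [[5, 4], [-7, 20], [-8, 0]].
W = (R⁻¹L)S⁻¹ = [[-3, 4], [1, 4], [4, -4]].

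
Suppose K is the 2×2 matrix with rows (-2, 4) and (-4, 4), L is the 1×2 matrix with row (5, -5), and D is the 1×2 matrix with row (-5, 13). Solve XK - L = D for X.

XK = D + L = [[0, 8]].
Right-multiplying both sides by K⁻¹ gives X = (D + L)K⁻¹.
K has determinant 8; K⁻¹ = [[1/2, -1/2], [1/2, -1/4]].
X = (D + L)K⁻¹ = [[4, -2]].

X = [[4, -2]]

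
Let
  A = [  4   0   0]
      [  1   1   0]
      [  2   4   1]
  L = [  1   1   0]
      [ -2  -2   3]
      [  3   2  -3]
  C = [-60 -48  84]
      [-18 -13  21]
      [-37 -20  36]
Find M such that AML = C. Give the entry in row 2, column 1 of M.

-1

Isolating M: multiply by A⁻¹ from the left and L⁻¹ from the right, so M = A⁻¹CL⁻¹.
A has determinant 4; A⁻¹ = [[1/4, 0, 0], [-1/4, 1, 0], [1/2, -4, 1]].
det L = 3, so L⁻¹ = [[0, 1, 1], [1, -1, -1], [2/3, 1/3, 0]].
A⁻¹C = [[-15, -12, 21], [-3, -1, 0], [5, 8, -6]].
M = (A⁻¹C)L⁻¹ = [[2, 4, -3], [-1, -2, -2], [4, -5, -3]].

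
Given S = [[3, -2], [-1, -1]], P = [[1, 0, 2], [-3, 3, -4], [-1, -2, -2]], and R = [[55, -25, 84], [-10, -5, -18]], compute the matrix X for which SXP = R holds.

Left-multiply by S⁻¹ and right-multiply by P⁻¹: X = S⁻¹RP⁻¹.
S has determinant -5; S⁻¹ = [[1/5, -2/5], [-1/5, -3/5]].
P has determinant 4; P⁻¹ = [[-7/2, -1, -3/2], [-1/2, 0, -1/2], [9/4, 1/2, 3/4]].
S⁻¹R = [[15, -3, 24], [-5, 8, -6]].
X = (S⁻¹R)P⁻¹ = [[3, -3, -3], [0, 2, -1]].

X = [[3, -3, -3], [0, 2, -1]]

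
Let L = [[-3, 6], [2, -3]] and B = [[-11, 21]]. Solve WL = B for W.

W = [[3, -1]]

Right-multiplying both sides by L⁻¹ gives W = BL⁻¹.
det L = -3; the adjugate gives L⁻¹ = [[1, 2], [2/3, 1]].
W = BL⁻¹ = [[-11, 21]] · [[1, 2], [2/3, 1]] = [[3, -1]].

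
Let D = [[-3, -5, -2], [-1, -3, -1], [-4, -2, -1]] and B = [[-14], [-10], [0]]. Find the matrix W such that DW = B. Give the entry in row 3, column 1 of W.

Left-multiplying both sides by D⁻¹ gives W = D⁻¹B.
det D = 2, so D⁻¹ = [[1/2, -1/2, -1/2], [3/2, -5/2, -1/2], [-5, 7, 2]].
W = D⁻¹B = [[1/2, -1/2, -1/2], [3/2, -5/2, -1/2], [-5, 7, 2]] · [[-14], [-10], [0]] = [[-2], [4], [0]].

0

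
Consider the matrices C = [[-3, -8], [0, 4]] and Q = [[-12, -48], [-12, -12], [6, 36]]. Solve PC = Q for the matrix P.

P = [[4, -4], [4, 5], [-2, 5]]

Since C sits to the right of P, P = QC⁻¹.
C has determinant -12; C⁻¹ = [[-1/3, -2/3], [0, 1/4]].
P = QC⁻¹ = [[-12, -48], [-12, -12], [6, 36]] · [[-1/3, -2/3], [0, 1/4]] = [[4, -4], [4, 5], [-2, 5]].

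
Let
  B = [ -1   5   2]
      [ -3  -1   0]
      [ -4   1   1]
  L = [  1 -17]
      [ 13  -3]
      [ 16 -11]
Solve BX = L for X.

X = [[-4, 2], [-1, -3], [1, 0]]

B is on the left of X, so left-multiply by B⁻¹: X = B⁻¹L.
det B = 2, so B⁻¹ = [[-1/2, -3/2, 1], [3/2, 7/2, -3], [-7/2, -19/2, 8]].
X = B⁻¹L = [[-1/2, -3/2, 1], [3/2, 7/2, -3], [-7/2, -19/2, 8]] · [[1, -17], [13, -3], [16, -11]] = [[-4, 2], [-1, -3], [1, 0]].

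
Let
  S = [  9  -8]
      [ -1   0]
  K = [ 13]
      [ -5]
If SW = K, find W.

W = [[5], [4]]

Since S multiplies W on the left, W = S⁻¹K.
det S = -8, so S⁻¹ = [[0, -1], [-1/8, -9/8]].
W = S⁻¹K = [[0, -1], [-1/8, -9/8]] · [[13], [-5]] = [[5], [4]].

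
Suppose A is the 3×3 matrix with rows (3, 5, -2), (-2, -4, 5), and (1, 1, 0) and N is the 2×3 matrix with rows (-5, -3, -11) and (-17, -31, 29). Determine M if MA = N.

Since A sits to the right of M, M = NA⁻¹.
A has determinant 6; A⁻¹ = [[-5/6, -1/3, 17/6], [5/6, 1/3, -11/6], [1/3, 1/3, -1/3]].
M = NA⁻¹ = [[-5, -3, -11], [-17, -31, 29]] · [[-5/6, -1/3, 17/6], [5/6, 1/3, -11/6], [1/3, 1/3, -1/3]] = [[-2, -3, -5], [-2, 5, -1]].

M = [[-2, -3, -5], [-2, 5, -1]]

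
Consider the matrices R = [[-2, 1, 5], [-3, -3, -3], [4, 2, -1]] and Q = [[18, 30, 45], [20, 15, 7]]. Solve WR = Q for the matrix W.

W = [[6, -6, 3], [1, -2, 4]]

Right-multiplying both sides by R⁻¹ gives W = QR⁻¹.
R has determinant -3; R⁻¹ = [[-3, -11/3, -4], [5, 6, 7], [-2, -8/3, -3]].
W = QR⁻¹ = [[18, 30, 45], [20, 15, 7]] · [[-3, -11/3, -4], [5, 6, 7], [-2, -8/3, -3]] = [[6, -6, 3], [1, -2, 4]].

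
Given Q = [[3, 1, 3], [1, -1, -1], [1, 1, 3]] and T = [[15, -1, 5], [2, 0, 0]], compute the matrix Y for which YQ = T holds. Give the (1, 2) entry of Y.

4

Q is on the right of Y, so right-multiply by Q⁻¹: Y = TQ⁻¹.
det Q = -4; the adjugate gives Q⁻¹ = [[1/2, 0, -1/2], [1, -3/2, -3/2], [-1/2, 1/2, 1]].
Y = TQ⁻¹ = [[15, -1, 5], [2, 0, 0]] · [[1/2, 0, -1/2], [1, -3/2, -3/2], [-1/2, 1/2, 1]] = [[4, 4, -1], [1, 0, -1]].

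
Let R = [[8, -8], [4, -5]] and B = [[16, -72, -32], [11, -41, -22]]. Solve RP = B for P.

Since R multiplies P on the left, P = R⁻¹B.
det R = -8; the adjugate gives R⁻¹ = [[5/8, -1], [1/2, -1]].
P = R⁻¹B = [[5/8, -1], [1/2, -1]] · [[16, -72, -32], [11, -41, -22]] = [[-1, -4, 2], [-3, 5, 6]].

P = [[-1, -4, 2], [-3, 5, 6]]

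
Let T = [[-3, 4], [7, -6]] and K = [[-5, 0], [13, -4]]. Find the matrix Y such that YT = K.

Y = [[-3, -2], [5, 4]]

Since T sits to the right of Y, Y = KT⁻¹.
T has determinant -10; T⁻¹ = [[3/5, 2/5], [7/10, 3/10]].
Y = KT⁻¹ = [[-5, 0], [13, -4]] · [[3/5, 2/5], [7/10, 3/10]] = [[-3, -2], [5, 4]].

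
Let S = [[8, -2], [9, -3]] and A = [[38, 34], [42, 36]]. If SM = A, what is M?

Since S multiplies M on the left, M = S⁻¹A.
det S = -6; the adjugate gives S⁻¹ = [[1/2, -1/3], [3/2, -4/3]].
M = S⁻¹A = [[1/2, -1/3], [3/2, -4/3]] · [[38, 34], [42, 36]] = [[5, 5], [1, 3]].

M = [[5, 5], [1, 3]]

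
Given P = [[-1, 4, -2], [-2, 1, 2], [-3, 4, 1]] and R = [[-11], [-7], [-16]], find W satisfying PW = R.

W = [[1], [-3], [-1]]

P is on the left of W, so left-multiply by P⁻¹: W = P⁻¹R.
P has determinant 1; P⁻¹ = [[-7, -12, 10], [-4, -7, 6], [-5, -8, 7]].
W = P⁻¹R = [[-7, -12, 10], [-4, -7, 6], [-5, -8, 7]] · [[-11], [-7], [-16]] = [[1], [-3], [-1]].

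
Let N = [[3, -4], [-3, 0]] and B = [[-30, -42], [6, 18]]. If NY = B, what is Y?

Y = [[-2, -6], [6, 6]]

N is on the left of Y, so left-multiply by N⁻¹: Y = N⁻¹B.
N has determinant -12; N⁻¹ = [[0, -1/3], [-1/4, -1/4]].
Y = N⁻¹B = [[0, -1/3], [-1/4, -1/4]] · [[-30, -42], [6, 18]] = [[-2, -6], [6, 6]].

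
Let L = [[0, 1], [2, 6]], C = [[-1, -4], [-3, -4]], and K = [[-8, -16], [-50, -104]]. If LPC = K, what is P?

P = [[1, 0], [2, 2]]

P = L⁻¹KC⁻¹ (apply L⁻¹ on the left and C⁻¹ on the right).
det L = -2; the adjugate gives L⁻¹ = [[-3, 1/2], [1, 0]].
det C = -8, so C⁻¹ = [[1/2, -1/2], [-3/8, 1/8]].
L⁻¹K = [[-1, -4], [-8, -16]].
P = (L⁻¹K)C⁻¹ = [[1, 0], [2, 2]].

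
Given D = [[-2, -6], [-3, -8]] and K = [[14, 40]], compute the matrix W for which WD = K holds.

W = [[-4, -2]]

D is on the right of W, so right-multiply by D⁻¹: W = KD⁻¹.
D has determinant -2; D⁻¹ = [[4, -3], [-3/2, 1]].
W = KD⁻¹ = [[14, 40]] · [[4, -3], [-3/2, 1]] = [[-4, -2]].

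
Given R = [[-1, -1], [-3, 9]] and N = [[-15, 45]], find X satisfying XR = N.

R is on the right of X, so right-multiply by R⁻¹: X = NR⁻¹.
R has determinant -12; R⁻¹ = [[-3/4, -1/12], [-1/4, 1/12]].
X = NR⁻¹ = [[-15, 45]] · [[-3/4, -1/12], [-1/4, 1/12]] = [[0, 5]].

X = [[0, 5]]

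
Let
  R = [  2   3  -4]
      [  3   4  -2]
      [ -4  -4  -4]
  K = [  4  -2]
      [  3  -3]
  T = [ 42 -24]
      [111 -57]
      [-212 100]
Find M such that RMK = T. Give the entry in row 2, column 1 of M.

5

Isolating M: multiply by R⁻¹ from the left and K⁻¹ from the right, so M = R⁻¹TK⁻¹.
R has determinant -4; R⁻¹ = [[6, -7, -5/2], [-5, 6, 2], [-1, 1, 1/4]].
K has determinant -6; K⁻¹ = [[1/2, -1/3], [1/2, -2/3]].
R⁻¹T = [[5, 5], [32, -22], [16, -8]].
M = (R⁻¹T)K⁻¹ = [[5, -5], [5, 4], [4, 0]].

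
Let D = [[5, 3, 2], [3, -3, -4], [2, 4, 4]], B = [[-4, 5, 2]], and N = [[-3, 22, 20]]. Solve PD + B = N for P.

PD = N − B = [[1, 17, 18]].
Since D sits to the right of P, P = (N − B)D⁻¹.
det D = -4; the adjugate gives D⁻¹ = [[-1, 1, 3/2], [5, -4, -13/2], [-9/2, 7/2, 6]].
P = (N − B)D⁻¹ = [[3, -4, -1]].

P = [[3, -4, -1]]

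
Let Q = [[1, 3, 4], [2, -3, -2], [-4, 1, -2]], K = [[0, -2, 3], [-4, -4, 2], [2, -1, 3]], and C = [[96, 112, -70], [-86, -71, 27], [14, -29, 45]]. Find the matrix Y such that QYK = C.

Isolating Y: multiply by Q⁻¹ from the left and K⁻¹ from the right, so Y = Q⁻¹CK⁻¹.
det Q = 4, so Q⁻¹ = [[2, 5/2, 3/2], [3, 7/2, 5/2], [-5/2, -13/4, -9/4]].
det K = 4, so K⁻¹ = [[-5/2, 3/4, 2], [4, -3/2, -3], [3, -1, -2]].
Q⁻¹C = [[-2, 3, -5], [22, 15, -3], [8, 16, -14]].
Y = (Q⁻¹C)K⁻¹ = [[2, -1, -3], [-4, -3, 5], [2, -4, -4]].

Y = [[2, -1, -3], [-4, -3, 5], [2, -4, -4]]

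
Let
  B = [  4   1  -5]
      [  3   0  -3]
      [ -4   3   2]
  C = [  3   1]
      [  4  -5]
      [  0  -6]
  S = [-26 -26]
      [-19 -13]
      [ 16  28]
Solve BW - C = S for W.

BW = S + C = [[-23, -25], [-15, -18], [16, 22]].
B is on the left of W, so left-multiply by B⁻¹: W = B⁻¹(S + C).
B has determinant -3; B⁻¹ = [[-3, 17/3, 1], [-2, 4, 1], [-3, 16/3, 1]].
W = B⁻¹(S + C) = [[0, -5], [2, 0], [5, 1]].

W = [[0, -5], [2, 0], [5, 1]]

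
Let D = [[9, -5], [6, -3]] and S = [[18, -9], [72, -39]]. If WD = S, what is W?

Right-multiplying both sides by D⁻¹ gives W = SD⁻¹.
det D = 3, so D⁻¹ = [[-1, 5/3], [-2, 3]].
W = SD⁻¹ = [[18, -9], [72, -39]] · [[-1, 5/3], [-2, 3]] = [[0, 3], [6, 3]].

W = [[0, 3], [6, 3]]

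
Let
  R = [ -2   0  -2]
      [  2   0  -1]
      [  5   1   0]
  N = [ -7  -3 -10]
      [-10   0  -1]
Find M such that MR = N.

M = [[2, 6, -3], [2, -3, 0]]

Right-multiplying both sides by R⁻¹ gives M = NR⁻¹.
R has determinant -6; R⁻¹ = [[-1/6, 1/3, 0], [5/6, -5/3, 1], [-1/3, -1/3, 0]].
M = NR⁻¹ = [[-7, -3, -10], [-10, 0, -1]] · [[-1/6, 1/3, 0], [5/6, -5/3, 1], [-1/3, -1/3, 0]] = [[2, 6, -3], [2, -3, 0]].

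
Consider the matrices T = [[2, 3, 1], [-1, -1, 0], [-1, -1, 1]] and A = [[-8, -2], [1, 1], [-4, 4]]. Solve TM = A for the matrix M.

Since T multiplies M on the left, M = T⁻¹A.
T has determinant 1; T⁻¹ = [[-1, -4, 1], [1, 3, -1], [0, -1, 1]].
M = T⁻¹A = [[-1, -4, 1], [1, 3, -1], [0, -1, 1]] · [[-8, -2], [1, 1], [-4, 4]] = [[0, 2], [-1, -3], [-5, 3]].

M = [[0, 2], [-1, -3], [-5, 3]]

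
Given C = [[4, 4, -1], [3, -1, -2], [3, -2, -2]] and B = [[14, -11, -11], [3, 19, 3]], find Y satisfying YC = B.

Y = [[-1, 5, 1], [3, 1, -4]]

C is on the right of Y, so right-multiply by C⁻¹: Y = BC⁻¹.
C has determinant -5; C⁻¹ = [[2/5, -2, 9/5], [0, 1, -1], [3/5, -4, 16/5]].
Y = BC⁻¹ = [[14, -11, -11], [3, 19, 3]] · [[2/5, -2, 9/5], [0, 1, -1], [3/5, -4, 16/5]] = [[-1, 5, 1], [3, 1, -4]].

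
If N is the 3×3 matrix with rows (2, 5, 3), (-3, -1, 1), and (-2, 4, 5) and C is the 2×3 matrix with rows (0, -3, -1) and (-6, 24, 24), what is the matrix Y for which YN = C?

Since N sits to the right of Y, Y = CN⁻¹.
N has determinant 5; N⁻¹ = [[-9/5, -13/5, 8/5], [13/5, 16/5, -11/5], [-14/5, -18/5, 13/5]].
Y = CN⁻¹ = [[0, -3, -1], [-6, 24, 24]] · [[-9/5, -13/5, 8/5], [13/5, 16/5, -11/5], [-14/5, -18/5, 13/5]] = [[-5, -6, 4], [6, 6, 0]].

Y = [[-5, -6, 4], [6, 6, 0]]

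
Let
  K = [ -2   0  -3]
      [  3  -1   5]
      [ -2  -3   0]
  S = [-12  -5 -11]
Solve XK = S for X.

X = [[-3, -4, 3]]

Right-multiplying both sides by K⁻¹ gives X = SK⁻¹.
K has determinant 3; K⁻¹ = [[5, 3, -1], [-10/3, -2, 1/3], [-11/3, -2, 2/3]].
X = SK⁻¹ = [[-12, -5, -11]] · [[5, 3, -1], [-10/3, -2, 1/3], [-11/3, -2, 2/3]] = [[-3, -4, 3]].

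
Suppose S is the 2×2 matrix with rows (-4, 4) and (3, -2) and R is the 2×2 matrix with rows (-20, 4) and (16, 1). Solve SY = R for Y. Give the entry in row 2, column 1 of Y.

Left-multiplying both sides by S⁻¹ gives Y = S⁻¹R.
S has determinant -4; S⁻¹ = [[1/2, 1], [3/4, 1]].
Y = S⁻¹R = [[1/2, 1], [3/4, 1]] · [[-20, 4], [16, 1]] = [[6, 3], [1, 4]].

1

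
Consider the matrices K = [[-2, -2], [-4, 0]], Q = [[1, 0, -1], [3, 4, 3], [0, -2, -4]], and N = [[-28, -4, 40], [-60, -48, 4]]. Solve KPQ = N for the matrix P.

P = [[0, 5, 4], [-1, 0, 5]]

Left-multiply by K⁻¹ and right-multiply by Q⁻¹: P = K⁻¹NQ⁻¹.
det K = -8, so K⁻¹ = [[0, -1/4], [-1/2, 1/4]].
det Q = -4, so Q⁻¹ = [[5/2, -1/2, -1], [-3, 1, 3/2], [3/2, -1/2, -1]].
K⁻¹N = [[15, 12, -1], [-1, -10, -19]].
P = (K⁻¹N)Q⁻¹ = [[0, 5, 4], [-1, 0, 5]].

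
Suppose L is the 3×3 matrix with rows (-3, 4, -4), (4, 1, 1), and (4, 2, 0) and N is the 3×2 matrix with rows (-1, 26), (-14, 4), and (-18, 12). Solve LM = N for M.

M = [[-5, 2], [1, 2], [5, -6]]

L is on the left of M, so left-multiply by L⁻¹: M = L⁻¹N.
L has determinant 6; L⁻¹ = [[-1/3, -4/3, 4/3], [2/3, 8/3, -13/6], [2/3, 11/3, -19/6]].
M = L⁻¹N = [[-1/3, -4/3, 4/3], [2/3, 8/3, -13/6], [2/3, 11/3, -19/6]] · [[-1, 26], [-14, 4], [-18, 12]] = [[-5, 2], [1, 2], [5, -6]].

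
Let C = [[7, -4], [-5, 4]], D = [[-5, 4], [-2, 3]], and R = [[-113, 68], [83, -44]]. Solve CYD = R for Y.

Y = [[3, 0], [-2, 4]]

Isolating Y: multiply by C⁻¹ from the left and D⁻¹ from the right, so Y = C⁻¹RD⁻¹.
C has determinant 8; C⁻¹ = [[1/2, 1/2], [5/8, 7/8]].
det D = -7, so D⁻¹ = [[-3/7, 4/7], [-2/7, 5/7]].
C⁻¹R = [[-15, 12], [2, 4]].
Y = (C⁻¹R)D⁻¹ = [[3, 0], [-2, 4]].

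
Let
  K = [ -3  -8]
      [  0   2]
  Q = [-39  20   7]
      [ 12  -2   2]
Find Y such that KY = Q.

Left-multiplying both sides by K⁻¹ gives Y = K⁻¹Q.
K has determinant -6; K⁻¹ = [[-1/3, -4/3], [0, 1/2]].
Y = K⁻¹Q = [[-1/3, -4/3], [0, 1/2]] · [[-39, 20, 7], [12, -2, 2]] = [[-3, -4, -5], [6, -1, 1]].

Y = [[-3, -4, -5], [6, -1, 1]]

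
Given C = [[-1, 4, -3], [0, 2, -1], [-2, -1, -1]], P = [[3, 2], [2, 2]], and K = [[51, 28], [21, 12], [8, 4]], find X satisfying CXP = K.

Isolating X: multiply by C⁻¹ from the left and P⁻¹ from the right, so X = C⁻¹KP⁻¹.
det C = -1, so C⁻¹ = [[3, -7, -2], [-2, 5, 1], [-4, 9, 2]].
det P = 2; the adjugate gives P⁻¹ = [[1, -1], [-1, 3/2]].
C⁻¹K = [[-10, -8], [11, 8], [1, 4]].
X = (C⁻¹K)P⁻¹ = [[-2, -2], [3, 1], [-3, 5]].

X = [[-2, -2], [3, 1], [-3, 5]]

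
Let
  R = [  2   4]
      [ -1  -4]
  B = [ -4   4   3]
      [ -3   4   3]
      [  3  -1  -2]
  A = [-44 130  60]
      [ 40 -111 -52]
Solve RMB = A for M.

M = [[1, 5, 5], [3, 4, 5]]

M = R⁻¹AB⁻¹ (apply R⁻¹ on the left and B⁻¹ on the right).
det R = -4; the adjugate gives R⁻¹ = [[1, 1], [-1/4, -1/2]].
B has determinant 5; B⁻¹ = [[-1, 1, 0], [3/5, -1/5, 3/5], [-9/5, 8/5, -4/5]].
R⁻¹A = [[-4, 19, 8], [-9, 23, 11]].
M = (R⁻¹A)B⁻¹ = [[1, 5, 5], [3, 4, 5]].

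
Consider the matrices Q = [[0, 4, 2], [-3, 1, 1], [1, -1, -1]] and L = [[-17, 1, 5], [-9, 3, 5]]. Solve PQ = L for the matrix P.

P = [[-2, 4, -5], [-1, 1, -6]]

Since Q sits to the right of P, P = LQ⁻¹.
Q has determinant -4; Q⁻¹ = [[0, -1/2, -1/2], [1/2, 1/2, 3/2], [-1/2, -1, -3]].
P = LQ⁻¹ = [[-17, 1, 5], [-9, 3, 5]] · [[0, -1/2, -1/2], [1/2, 1/2, 3/2], [-1/2, -1, -3]] = [[-2, 4, -5], [-1, 1, -6]].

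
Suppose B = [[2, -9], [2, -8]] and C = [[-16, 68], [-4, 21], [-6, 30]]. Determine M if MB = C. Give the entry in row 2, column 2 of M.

3

Since B sits to the right of M, M = CB⁻¹.
det B = 2; the adjugate gives B⁻¹ = [[-4, 9/2], [-1, 1]].
M = CB⁻¹ = [[-16, 68], [-4, 21], [-6, 30]] · [[-4, 9/2], [-1, 1]] = [[-4, -4], [-5, 3], [-6, 3]].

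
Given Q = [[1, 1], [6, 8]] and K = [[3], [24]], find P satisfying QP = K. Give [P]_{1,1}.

0

Since Q multiplies P on the left, P = Q⁻¹K.
det Q = 2, so Q⁻¹ = [[4, -1/2], [-3, 1/2]].
P = Q⁻¹K = [[4, -1/2], [-3, 1/2]] · [[3], [24]] = [[0], [3]].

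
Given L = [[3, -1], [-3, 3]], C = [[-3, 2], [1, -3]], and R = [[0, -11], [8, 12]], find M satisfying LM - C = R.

M = [[0, -3], [3, 0]]

LM = R + C = [[-3, -9], [9, 9]].
Since L multiplies M on the left, M = L⁻¹(R + C).
L has determinant 6; L⁻¹ = [[1/2, 1/6], [1/2, 1/2]].
M = L⁻¹(R + C) = [[0, -3], [3, 0]].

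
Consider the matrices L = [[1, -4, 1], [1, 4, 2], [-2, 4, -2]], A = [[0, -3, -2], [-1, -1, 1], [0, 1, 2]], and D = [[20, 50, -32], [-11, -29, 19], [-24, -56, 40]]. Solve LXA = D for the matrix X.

X = [[1, -3, -3], [4, 4, 5], [-3, -1, -1]]

Left-multiply by L⁻¹ and right-multiply by A⁻¹: X = L⁻¹DA⁻¹.
det L = 4; the adjugate gives L⁻¹ = [[-4, -1, -3], [-1/2, 0, -1/4], [3, 1, 2]].
A has determinant -4; A⁻¹ = [[3/4, -1, 5/4], [-1/2, 0, -1/2], [1/4, 0, 3/4]].
L⁻¹D = [[3, -3, -11], [-4, -11, 6], [1, 9, 3]].
X = (L⁻¹D)A⁻¹ = [[1, -3, -3], [4, 4, 5], [-3, -1, -1]].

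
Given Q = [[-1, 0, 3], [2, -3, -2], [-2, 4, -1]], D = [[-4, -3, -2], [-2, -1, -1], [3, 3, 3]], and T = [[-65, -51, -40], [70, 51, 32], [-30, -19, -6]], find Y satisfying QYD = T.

Y = [[-2, -3, 5], [3, -2, 4], [3, 0, 0]]

Y = Q⁻¹TD⁻¹ (apply Q⁻¹ on the left and D⁻¹ on the right).
det Q = -5, so Q⁻¹ = [[-11/5, -12/5, -9/5], [-6/5, -7/5, -4/5], [-2/5, -4/5, -3/5]].
D has determinant -3; D⁻¹ = [[0, -1, -1/3], [-1, 2, 0], [1, -1, 2/3]].
Q⁻¹T = [[29, 24, 22], [4, 5, 8], [-12, -9, -6]].
Y = (Q⁻¹T)D⁻¹ = [[-2, -3, 5], [3, -2, 4], [3, 0, 0]].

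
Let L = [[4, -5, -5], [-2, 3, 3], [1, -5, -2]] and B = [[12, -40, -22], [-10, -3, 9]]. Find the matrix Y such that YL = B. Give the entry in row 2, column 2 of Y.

-1

L is on the right of Y, so right-multiply by L⁻¹: Y = BL⁻¹.
L has determinant 6; L⁻¹ = [[3/2, 5/2, 0], [-1/6, -1/2, -1/3], [7/6, 5/2, 1/3]].
Y = BL⁻¹ = [[12, -40, -22], [-10, -3, 9]] · [[3/2, 5/2, 0], [-1/6, -1/2, -1/3], [7/6, 5/2, 1/3]] = [[-1, -5, 6], [-4, -1, 4]].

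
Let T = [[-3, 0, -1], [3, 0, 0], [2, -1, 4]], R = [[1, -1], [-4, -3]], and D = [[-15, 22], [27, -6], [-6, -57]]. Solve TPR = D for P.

Left-multiply by T⁻¹ and right-multiply by R⁻¹: P = T⁻¹DR⁻¹.
det T = 3; the adjugate gives T⁻¹ = [[0, 1/3, 0], [-4, -10/3, -1], [-1, -1, 0]].
det R = -7, so R⁻¹ = [[3/7, -1/7], [-4/7, -1/7]].
T⁻¹D = [[9, -2], [-24, -11], [-12, -16]].
P = (T⁻¹D)R⁻¹ = [[5, -1], [-4, 5], [4, 4]].

P = [[5, -1], [-4, 5], [4, 4]]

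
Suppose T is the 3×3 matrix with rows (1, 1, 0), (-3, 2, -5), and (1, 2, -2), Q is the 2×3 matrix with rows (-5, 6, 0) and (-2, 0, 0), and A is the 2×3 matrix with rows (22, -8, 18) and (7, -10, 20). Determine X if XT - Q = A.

X = [[4, -4, 1], [4, -2, -5]]

XT = A + Q = [[17, -2, 18], [5, -10, 20]].
Right-multiplying both sides by T⁻¹ gives X = (A + Q)T⁻¹.
det T = -5; the adjugate gives T⁻¹ = [[-6/5, -2/5, 1], [11/5, 2/5, -1], [8/5, 1/5, -1]].
X = (A + Q)T⁻¹ = [[4, -4, 1], [4, -2, -5]].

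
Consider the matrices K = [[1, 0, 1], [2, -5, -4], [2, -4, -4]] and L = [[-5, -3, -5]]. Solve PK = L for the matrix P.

K is on the right of P, so right-multiply by K⁻¹: P = LK⁻¹.
det K = 6, so K⁻¹ = [[2/3, -2/3, 5/6], [0, -1, 1], [1/3, 2/3, -5/6]].
P = LK⁻¹ = [[-5, -3, -5]] · [[2/3, -2/3, 5/6], [0, -1, 1], [1/3, 2/3, -5/6]] = [[-5, 3, -3]].

P = [[-5, 3, -3]]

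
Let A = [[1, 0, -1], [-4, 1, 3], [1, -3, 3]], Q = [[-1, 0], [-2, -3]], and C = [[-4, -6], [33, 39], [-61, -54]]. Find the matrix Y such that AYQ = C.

Isolating Y: multiply by A⁻¹ from the left and Q⁻¹ from the right, so Y = A⁻¹CQ⁻¹.
det A = 1; the adjugate gives A⁻¹ = [[12, 3, 1], [15, 4, 1], [11, 3, 1]].
Q has determinant 3; Q⁻¹ = [[-1, 0], [2/3, -1/3]].
A⁻¹C = [[-10, -9], [11, 12], [-6, -3]].
Y = (A⁻¹C)Q⁻¹ = [[4, 3], [-3, -4], [4, 1]].

Y = [[4, 3], [-3, -4], [4, 1]]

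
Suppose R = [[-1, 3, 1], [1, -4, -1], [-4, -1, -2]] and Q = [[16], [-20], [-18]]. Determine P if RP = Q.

Since R multiplies P on the left, P = R⁻¹Q.
det R = -6; the adjugate gives R⁻¹ = [[-7/6, -5/6, -1/6], [-1, -1, 0], [17/6, 13/6, -1/6]].
P = R⁻¹Q = [[-7/6, -5/6, -1/6], [-1, -1, 0], [17/6, 13/6, -1/6]] · [[16], [-20], [-18]] = [[1], [4], [5]].

P = [[1], [4], [5]]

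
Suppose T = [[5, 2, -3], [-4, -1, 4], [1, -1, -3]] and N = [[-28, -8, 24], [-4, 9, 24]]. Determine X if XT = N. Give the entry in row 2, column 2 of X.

6

Since T sits to the right of X, X = NT⁻¹.
det T = 4, so T⁻¹ = [[7/4, 9/4, 5/4], [-2, -3, -2], [5/4, 7/4, 3/4]].
X = NT⁻¹ = [[-28, -8, 24], [-4, 9, 24]] · [[7/4, 9/4, 5/4], [-2, -3, -2], [5/4, 7/4, 3/4]] = [[-3, 3, -1], [5, 6, -5]].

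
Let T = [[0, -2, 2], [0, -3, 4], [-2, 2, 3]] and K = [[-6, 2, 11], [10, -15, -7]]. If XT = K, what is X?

X = [[5, -2, 3], [-2, 3, -5]]

T is on the right of X, so right-multiply by T⁻¹: X = KT⁻¹.
T has determinant 4; T⁻¹ = [[-17/4, 5/2, -1/2], [-2, 1, 0], [-3/2, 1, 0]].
X = KT⁻¹ = [[-6, 2, 11], [10, -15, -7]] · [[-17/4, 5/2, -1/2], [-2, 1, 0], [-3/2, 1, 0]] = [[5, -2, 3], [-2, 3, -5]].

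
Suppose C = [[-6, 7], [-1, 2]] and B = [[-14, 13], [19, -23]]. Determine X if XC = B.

Right-multiplying both sides by C⁻¹ gives X = BC⁻¹.
det C = -5, so C⁻¹ = [[-2/5, 7/5], [-1/5, 6/5]].
X = BC⁻¹ = [[-14, 13], [19, -23]] · [[-2/5, 7/5], [-1/5, 6/5]] = [[3, -4], [-3, -1]].

X = [[3, -4], [-3, -1]]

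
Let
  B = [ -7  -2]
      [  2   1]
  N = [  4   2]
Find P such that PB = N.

P = [[0, 2]]

B is on the right of P, so right-multiply by B⁻¹: P = NB⁻¹.
B has determinant -3; B⁻¹ = [[-1/3, -2/3], [2/3, 7/3]].
P = NB⁻¹ = [[4, 2]] · [[-1/3, -2/3], [2/3, 7/3]] = [[0, 2]].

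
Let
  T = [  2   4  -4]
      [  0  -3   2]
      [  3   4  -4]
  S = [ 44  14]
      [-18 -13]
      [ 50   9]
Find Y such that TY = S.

Y = [[6, -5], [2, 1], [-6, -5]]

T is on the left of Y, so left-multiply by T⁻¹: Y = T⁻¹S.
det T = -4, so T⁻¹ = [[-1, 0, 1], [-3/2, -1, 1], [-9/4, -1, 3/2]].
Y = T⁻¹S = [[-1, 0, 1], [-3/2, -1, 1], [-9/4, -1, 3/2]] · [[44, 14], [-18, -13], [50, 9]] = [[6, -5], [2, 1], [-6, -5]].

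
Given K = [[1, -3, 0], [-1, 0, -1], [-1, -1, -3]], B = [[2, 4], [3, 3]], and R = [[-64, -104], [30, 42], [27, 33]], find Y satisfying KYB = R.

Y = K⁻¹RB⁻¹ (apply K⁻¹ on the left and B⁻¹ on the right).
K has determinant 5; K⁻¹ = [[-1/5, -9/5, 3/5], [-2/5, -3/5, 1/5], [1/5, 4/5, -3/5]].
det B = -6, so B⁻¹ = [[-1/2, 2/3], [1/2, -1/3]].
K⁻¹R = [[-25, -35], [13, 23], [-5, -7]].
Y = (K⁻¹R)B⁻¹ = [[-5, -5], [5, 1], [-1, -1]].

Y = [[-5, -5], [5, 1], [-1, -1]]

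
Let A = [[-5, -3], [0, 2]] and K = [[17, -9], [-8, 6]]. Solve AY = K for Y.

Y = [[-1, 0], [-4, 3]]

Since A multiplies Y on the left, Y = A⁻¹K.
A has determinant -10; A⁻¹ = [[-1/5, -3/10], [0, 1/2]].
Y = A⁻¹K = [[-1/5, -3/10], [0, 1/2]] · [[17, -9], [-8, 6]] = [[-1, 0], [-4, 3]].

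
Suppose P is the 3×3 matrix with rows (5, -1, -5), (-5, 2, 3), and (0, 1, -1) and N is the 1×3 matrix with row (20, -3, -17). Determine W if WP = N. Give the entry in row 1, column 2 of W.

-4

Since P sits to the right of W, W = NP⁻¹.
det P = 5, so P⁻¹ = [[-1, -6/5, 7/5], [-1, -1, 2], [-1, -1, 1]].
W = NP⁻¹ = [[20, -3, -17]] · [[-1, -6/5, 7/5], [-1, -1, 2], [-1, -1, 1]] = [[0, -4, 5]].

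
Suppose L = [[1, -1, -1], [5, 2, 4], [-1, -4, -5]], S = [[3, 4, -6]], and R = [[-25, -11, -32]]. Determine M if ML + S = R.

ML = R − S = [[-28, -15, -26]].
Right-multiplying both sides by L⁻¹ gives M = (R − S)L⁻¹.
L has determinant 3; L⁻¹ = [[2, -1/3, -2/3], [7, -2, -3], [-6, 5/3, 7/3]].
M = (R − S)L⁻¹ = [[-5, -4, 3]].

M = [[-5, -4, 3]]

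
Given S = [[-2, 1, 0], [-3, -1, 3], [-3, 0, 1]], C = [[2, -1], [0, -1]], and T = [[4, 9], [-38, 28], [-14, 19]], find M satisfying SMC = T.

Left-multiply by S⁻¹ and right-multiply by C⁻¹: M = S⁻¹TC⁻¹.
S has determinant -4; S⁻¹ = [[1/4, 1/4, -3/4], [3/2, 1/2, -3/2], [3/4, 3/4, -5/4]].
C has determinant -2; C⁻¹ = [[1/2, -1/2], [0, -1]].
S⁻¹T = [[2, -5], [8, -1], [-8, 4]].
M = (S⁻¹T)C⁻¹ = [[1, 4], [4, -3], [-4, 0]].

M = [[1, 4], [4, -3], [-4, 0]]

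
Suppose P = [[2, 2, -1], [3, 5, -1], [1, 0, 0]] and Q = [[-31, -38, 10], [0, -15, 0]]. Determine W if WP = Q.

W = [[-4, -6, -5], [5, -5, 5]]

Right-multiplying both sides by P⁻¹ gives W = QP⁻¹.
det P = 3, so P⁻¹ = [[0, 0, 1], [-1/3, 1/3, -1/3], [-5/3, 2/3, 4/3]].
W = QP⁻¹ = [[-31, -38, 10], [0, -15, 0]] · [[0, 0, 1], [-1/3, 1/3, -1/3], [-5/3, 2/3, 4/3]] = [[-4, -6, -5], [5, -5, 5]].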